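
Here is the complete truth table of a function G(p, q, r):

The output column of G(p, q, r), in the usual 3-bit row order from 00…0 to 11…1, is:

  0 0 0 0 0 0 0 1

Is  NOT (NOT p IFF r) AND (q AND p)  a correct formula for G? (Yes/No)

Yes

Evaluate NOT (NOT p IFF r) AND (q AND p) on each row and compare to G:
  p=0, q=0, r=0: formula gives 0, G = 0 ✓
  p=0, q=0, r=1: formula gives 0, G = 0 ✓
  p=0, q=1, r=0: formula gives 0, G = 0 ✓
  p=0, q=1, r=1: formula gives 0, G = 0 ✓
  p=1, q=0, r=0: formula gives 0, G = 0 ✓
  …and likewise for the remaining 3 rows.
Every row agrees, so the formula is equivalent.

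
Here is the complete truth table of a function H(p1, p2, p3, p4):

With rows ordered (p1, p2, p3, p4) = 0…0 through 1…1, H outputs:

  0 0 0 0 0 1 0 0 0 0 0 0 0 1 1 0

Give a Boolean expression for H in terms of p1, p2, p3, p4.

H(p1, p2, p3, p4) = ((((NOT p1 AND p2) AND NOT p3) AND p4) OR (((p1 AND p2) AND NOT p3) AND p4)) OR (((p1 AND p2) AND p3) AND NOT p4)

The 1-rows are (0,1,0,1), (1,1,0,1), (1,1,1,0). Each contributes one minterm — ¬p1·p2·¬p3·p4; p1·p2·¬p3·p4; p1·p2·p3·¬p4 — and their disjunction is a sum-of-products form of H.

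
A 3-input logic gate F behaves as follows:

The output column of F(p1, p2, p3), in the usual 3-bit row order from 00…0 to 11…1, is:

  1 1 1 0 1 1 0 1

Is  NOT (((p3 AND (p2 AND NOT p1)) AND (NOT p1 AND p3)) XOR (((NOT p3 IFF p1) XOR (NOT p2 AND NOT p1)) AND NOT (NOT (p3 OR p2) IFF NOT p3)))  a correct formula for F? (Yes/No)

Evaluate NOT (((p3 AND (p2 AND NOT p1)) AND (NOT p1 AND p3)) XOR (((NOT p3 IFF p1) XOR (NOT p2 AND NOT p1)) AND NOT (NOT (p3 OR p2) IFF NOT p3))) on each row and compare to F:
  p1=0, p2=0, p3=0: formula gives 1, F = 1 ✓
  p1=0, p2=0, p3=1: formula gives 1, F = 1 ✓
  p1=0, p2=1, p3=0: formula gives 1, F = 1 ✓
  p1=0, p2=1, p3=1: formula gives 0, F = 0 ✓
  p1=1, p2=0, p3=0: formula gives 1, F = 1 ✓
  … (the remaining 3 rows also agree.)
No disagreement on any input; they are logically equivalent.

Yes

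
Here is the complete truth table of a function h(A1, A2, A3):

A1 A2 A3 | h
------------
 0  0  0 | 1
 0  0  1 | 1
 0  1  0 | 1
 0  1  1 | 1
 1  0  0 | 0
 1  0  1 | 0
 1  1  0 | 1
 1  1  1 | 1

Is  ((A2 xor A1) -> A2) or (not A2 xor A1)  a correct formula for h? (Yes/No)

Yes

Test each input against both h and the formula:
  A1=0, A2=0, A3=0: formula gives 1, h = 1 ✓
  A1=0, A2=0, A3=1: formula gives 1, h = 1 ✓
  A1=0, A2=1, A3=0: formula gives 1, h = 1 ✓
  A1=0, A2=1, A3=1: formula gives 1, h = 1 ✓
  A1=1, A2=0, A3=0: formula gives 0, h = 0 ✓
  … (the remaining 3 rows also agree.)
All 8 rows match — the expression computes h exactly.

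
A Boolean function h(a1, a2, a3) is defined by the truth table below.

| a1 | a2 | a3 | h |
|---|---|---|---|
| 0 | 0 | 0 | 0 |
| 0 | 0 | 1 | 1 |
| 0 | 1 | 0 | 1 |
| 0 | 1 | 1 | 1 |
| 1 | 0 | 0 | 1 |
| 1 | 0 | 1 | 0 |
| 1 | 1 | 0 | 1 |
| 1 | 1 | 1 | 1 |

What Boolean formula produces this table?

h(a1, a2, a3) = (((a1' · a2') · a3') + ((a1 · a2') · a3))'

The 0-rows are (0,0,0), (1,0,1). Take each as a conjunction (¬a1·¬a2·¬a3, a1·¬a2·a3), form their disjunction, and complement — that gives a formula that is 1 everywhere h is.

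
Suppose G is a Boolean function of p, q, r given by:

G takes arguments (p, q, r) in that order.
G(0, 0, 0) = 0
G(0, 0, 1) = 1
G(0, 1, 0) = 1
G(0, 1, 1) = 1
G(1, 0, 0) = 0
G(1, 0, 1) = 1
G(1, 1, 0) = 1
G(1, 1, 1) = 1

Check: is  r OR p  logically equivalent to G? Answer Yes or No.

Evaluate r OR p on each row and compare to G:
  p=0, q=0, r=0: formula gives 0, G = 0 ✓
  p=0, q=0, r=1: formula gives 1, G = 1 ✓
  p=0, q=1, r=0: formula gives 0, but G = 1 ✗
Row (0,1,0) is a counterexample, so the formula is not equivalent to G.

No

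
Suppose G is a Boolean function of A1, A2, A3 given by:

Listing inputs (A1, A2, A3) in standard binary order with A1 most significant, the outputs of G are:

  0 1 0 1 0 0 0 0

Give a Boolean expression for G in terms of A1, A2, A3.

G(A1, A2, A3) = ((not A1 and not A2) and A3) or ((not A1 and A2) and A3)

The 1-rows are (0,0,1), (0,1,1). Each contributes one minterm — ¬A1·¬A2·A3; ¬A1·A2·A3 — and their disjunction is a sum-of-products form of G.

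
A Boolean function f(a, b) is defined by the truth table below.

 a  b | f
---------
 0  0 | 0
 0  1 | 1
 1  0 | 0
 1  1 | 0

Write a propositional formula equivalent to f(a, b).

1 only at (0,1): NOT a AND b.

f(a, b) = not a and b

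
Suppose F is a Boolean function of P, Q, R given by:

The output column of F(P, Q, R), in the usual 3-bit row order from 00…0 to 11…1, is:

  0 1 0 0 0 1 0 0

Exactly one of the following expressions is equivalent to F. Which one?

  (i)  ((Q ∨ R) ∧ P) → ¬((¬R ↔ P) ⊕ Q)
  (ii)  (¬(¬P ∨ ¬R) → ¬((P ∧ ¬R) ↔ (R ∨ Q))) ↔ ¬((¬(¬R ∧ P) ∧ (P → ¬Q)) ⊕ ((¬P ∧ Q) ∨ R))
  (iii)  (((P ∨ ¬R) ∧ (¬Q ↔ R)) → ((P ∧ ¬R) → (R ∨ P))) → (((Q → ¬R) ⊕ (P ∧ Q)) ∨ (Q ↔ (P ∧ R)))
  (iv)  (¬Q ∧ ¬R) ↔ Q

iv

(i) fails at (0,0,0): the formula yields 1, F is 0.
(ii) fails at (0,1,0): the formula yields 1, F is 0.
(iii) fails at (0,0,0): the formula yields 1, F is 0.
Only (iv) survives; checking it on all 8 rows confirms it matches F.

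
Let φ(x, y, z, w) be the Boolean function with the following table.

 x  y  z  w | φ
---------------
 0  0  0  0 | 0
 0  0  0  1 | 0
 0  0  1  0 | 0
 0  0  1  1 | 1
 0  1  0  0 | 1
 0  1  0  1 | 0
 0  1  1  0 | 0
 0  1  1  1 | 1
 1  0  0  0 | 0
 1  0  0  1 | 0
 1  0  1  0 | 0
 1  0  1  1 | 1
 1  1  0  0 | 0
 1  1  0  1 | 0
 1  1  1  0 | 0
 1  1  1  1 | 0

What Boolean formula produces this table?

φ(x, y, z, w) = (((((¬x ∧ ¬y) ∧ z) ∧ w) ∨ (((¬x ∧ y) ∧ ¬z) ∧ ¬w)) ∨ (((¬x ∧ y) ∧ z) ∧ w)) ∨ (((x ∧ ¬y) ∧ z) ∧ w)

Collect the rows where φ=1 — (0,0,1,1), (0,1,0,0), (0,1,1,1), (1,0,1,1) — and write one minterm per row: ¬x·¬y·z·w, ¬x·y·¬z·¬w, ¬x·y·z·w, x·¬y·z·w. Their union (logical OR) reproduces the table exactly.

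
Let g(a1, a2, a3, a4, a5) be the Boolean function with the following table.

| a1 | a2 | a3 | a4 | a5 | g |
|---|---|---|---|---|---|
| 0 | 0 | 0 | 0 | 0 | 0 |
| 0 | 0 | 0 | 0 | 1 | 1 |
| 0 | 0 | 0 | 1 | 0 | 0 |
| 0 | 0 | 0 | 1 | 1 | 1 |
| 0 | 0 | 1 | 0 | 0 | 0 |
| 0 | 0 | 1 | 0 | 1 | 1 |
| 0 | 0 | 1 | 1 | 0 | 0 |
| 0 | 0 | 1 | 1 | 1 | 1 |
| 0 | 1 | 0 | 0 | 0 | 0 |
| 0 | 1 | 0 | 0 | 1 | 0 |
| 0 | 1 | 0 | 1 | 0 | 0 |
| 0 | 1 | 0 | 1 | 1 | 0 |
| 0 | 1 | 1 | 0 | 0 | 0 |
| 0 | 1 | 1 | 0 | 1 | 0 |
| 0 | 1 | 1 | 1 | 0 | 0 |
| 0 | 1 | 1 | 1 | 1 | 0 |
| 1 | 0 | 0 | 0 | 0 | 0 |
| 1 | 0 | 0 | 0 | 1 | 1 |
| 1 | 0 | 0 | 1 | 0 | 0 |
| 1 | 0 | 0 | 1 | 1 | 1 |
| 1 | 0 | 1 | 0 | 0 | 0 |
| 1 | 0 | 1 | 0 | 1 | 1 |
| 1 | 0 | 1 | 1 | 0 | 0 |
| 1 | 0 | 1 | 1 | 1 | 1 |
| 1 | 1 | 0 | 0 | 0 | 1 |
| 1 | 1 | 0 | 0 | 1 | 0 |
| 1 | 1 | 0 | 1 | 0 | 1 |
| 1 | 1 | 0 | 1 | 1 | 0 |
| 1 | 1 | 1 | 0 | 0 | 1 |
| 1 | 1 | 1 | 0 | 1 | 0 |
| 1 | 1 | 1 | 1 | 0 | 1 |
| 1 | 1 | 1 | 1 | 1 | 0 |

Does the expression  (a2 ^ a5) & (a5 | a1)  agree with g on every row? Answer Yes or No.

Yes

Check the formula against g row by row:
  a1=0, a2=0, a3=0, a4=0, a5=0: formula gives 0, g = 0 ✓
  a1=0, a2=0, a3=0, a4=0, a5=1: formula gives 1, g = 1 ✓
  a1=0, a2=0, a3=0, a4=1, a5=0: formula gives 0, g = 0 ✓
  a1=0, a2=0, a3=0, a4=1, a5=1: formula gives 1, g = 1 ✓
  … (the remaining 28 rows also agree.)
All 32 rows match — the expression computes g exactly.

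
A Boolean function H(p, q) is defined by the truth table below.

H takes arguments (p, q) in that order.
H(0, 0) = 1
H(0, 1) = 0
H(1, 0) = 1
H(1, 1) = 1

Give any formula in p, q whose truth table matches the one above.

This is q → p (false only at 0,1).

H(p, q) = q -> p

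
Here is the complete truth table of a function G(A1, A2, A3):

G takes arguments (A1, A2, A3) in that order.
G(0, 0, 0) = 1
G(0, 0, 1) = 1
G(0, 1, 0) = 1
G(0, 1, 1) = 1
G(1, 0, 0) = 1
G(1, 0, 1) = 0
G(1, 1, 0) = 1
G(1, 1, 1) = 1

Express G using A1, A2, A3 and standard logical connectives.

G is 0 on exactly one input, (1,0,1), whose minterm is A1·¬A2·A3. So G is the negation of that single conjunction.

G(A1, A2, A3) = NOT ((A1 AND NOT A2) AND A3)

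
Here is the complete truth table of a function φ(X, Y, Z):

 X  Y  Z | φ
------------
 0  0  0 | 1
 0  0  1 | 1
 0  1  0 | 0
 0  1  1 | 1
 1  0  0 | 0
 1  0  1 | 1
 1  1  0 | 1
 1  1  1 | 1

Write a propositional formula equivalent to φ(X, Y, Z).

There are just 2 zero rows: (0,1,0), (1,0,0). Their minterms are ¬X·Y·¬Z, X·¬Y·¬Z; the OR of those covers precisely the 0-outputs, and negating it yields φ.

φ(X, Y, Z) = (((X' · Y) · Z') + ((X · Y') · Z'))'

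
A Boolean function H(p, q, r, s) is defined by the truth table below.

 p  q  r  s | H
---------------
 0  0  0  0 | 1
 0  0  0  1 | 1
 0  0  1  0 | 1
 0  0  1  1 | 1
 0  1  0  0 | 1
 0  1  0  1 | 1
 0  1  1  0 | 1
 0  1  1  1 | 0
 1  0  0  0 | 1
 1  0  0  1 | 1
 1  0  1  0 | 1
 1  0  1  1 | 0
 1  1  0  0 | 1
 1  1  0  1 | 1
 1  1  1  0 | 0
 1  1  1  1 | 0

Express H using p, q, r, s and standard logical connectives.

The 0-rows are (0,1,1,1), (1,0,1,1), (1,1,1,0), (1,1,1,1). Take each as a conjunction (¬p·q·r·s, p·¬q·r·s, p·q·r·¬s, p·q·r·s), form their disjunction, and complement — that gives a formula that is 1 everywhere H is.

H(p, q, r, s) = ~((((((~p & q) & r) & s) | (((p & ~q) & r) & s)) | (((p & q) & r) & ~s)) | (((p & q) & r) & s))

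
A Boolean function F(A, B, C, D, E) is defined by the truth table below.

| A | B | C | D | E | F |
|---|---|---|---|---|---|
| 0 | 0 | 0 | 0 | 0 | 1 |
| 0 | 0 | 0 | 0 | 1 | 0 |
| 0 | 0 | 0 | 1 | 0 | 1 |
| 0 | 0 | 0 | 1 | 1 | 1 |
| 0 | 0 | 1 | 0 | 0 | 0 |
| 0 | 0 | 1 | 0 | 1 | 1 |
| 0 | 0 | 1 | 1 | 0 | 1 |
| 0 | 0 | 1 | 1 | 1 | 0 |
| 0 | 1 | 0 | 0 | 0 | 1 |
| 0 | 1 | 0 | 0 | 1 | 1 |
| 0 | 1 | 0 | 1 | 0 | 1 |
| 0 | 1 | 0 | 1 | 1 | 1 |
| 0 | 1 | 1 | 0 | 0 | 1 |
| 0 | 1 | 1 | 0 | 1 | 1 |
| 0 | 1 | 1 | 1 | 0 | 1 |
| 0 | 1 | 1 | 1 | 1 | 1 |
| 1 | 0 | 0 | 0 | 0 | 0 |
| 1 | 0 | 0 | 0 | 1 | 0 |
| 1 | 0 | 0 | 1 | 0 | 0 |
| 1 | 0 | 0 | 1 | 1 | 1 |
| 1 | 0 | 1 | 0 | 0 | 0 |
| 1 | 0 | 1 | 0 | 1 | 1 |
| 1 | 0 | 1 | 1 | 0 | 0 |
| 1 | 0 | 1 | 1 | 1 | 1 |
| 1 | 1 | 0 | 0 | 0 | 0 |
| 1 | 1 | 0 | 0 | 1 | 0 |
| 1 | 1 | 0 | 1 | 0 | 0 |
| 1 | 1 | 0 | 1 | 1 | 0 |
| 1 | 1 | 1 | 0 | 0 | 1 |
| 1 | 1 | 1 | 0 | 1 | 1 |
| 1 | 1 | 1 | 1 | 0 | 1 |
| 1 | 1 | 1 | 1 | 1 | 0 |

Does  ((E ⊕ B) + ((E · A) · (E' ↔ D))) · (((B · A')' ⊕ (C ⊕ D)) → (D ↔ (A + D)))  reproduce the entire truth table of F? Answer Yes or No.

No

Test each input against both F and the formula:
  A=0, B=0, C=0, D=0, E=0: formula gives 0, but F = 1 ✗
A single disagreement suffices: at (0,0,0,0,0) they differ, so the formula does not compute F.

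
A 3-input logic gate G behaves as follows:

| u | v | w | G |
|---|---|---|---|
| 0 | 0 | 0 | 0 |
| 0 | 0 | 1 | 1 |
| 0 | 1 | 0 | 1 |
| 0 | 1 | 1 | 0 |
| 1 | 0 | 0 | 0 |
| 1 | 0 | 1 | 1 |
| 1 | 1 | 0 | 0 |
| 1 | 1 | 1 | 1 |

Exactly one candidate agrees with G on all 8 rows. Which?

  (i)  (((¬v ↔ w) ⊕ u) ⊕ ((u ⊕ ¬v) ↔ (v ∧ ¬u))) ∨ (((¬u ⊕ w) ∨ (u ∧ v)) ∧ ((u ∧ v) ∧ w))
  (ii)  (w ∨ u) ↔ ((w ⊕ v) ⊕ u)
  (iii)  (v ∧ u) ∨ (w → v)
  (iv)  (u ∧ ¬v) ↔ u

i

(ii) fails at (0,0,0): the formula yields 1, G is 0.
(iii) fails at (0,0,0): the formula yields 1, G is 0.
(iv) fails at (0,0,0): the formula yields 1, G is 0.
Only (i) survives; checking it on all 8 rows confirms it matches G.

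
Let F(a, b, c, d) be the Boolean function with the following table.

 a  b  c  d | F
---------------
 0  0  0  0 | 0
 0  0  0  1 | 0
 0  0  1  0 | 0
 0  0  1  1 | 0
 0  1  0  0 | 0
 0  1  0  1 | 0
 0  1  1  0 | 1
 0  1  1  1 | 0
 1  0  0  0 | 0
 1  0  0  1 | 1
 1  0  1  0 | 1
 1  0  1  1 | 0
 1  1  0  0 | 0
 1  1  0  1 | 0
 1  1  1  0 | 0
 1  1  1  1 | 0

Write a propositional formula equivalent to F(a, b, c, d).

F(a, b, c, d) = ((((NOT a AND b) AND c) AND NOT d) OR (((a AND NOT b) AND NOT c) AND d)) OR (((a AND NOT b) AND c) AND NOT d)

F=1 on 3 inputs: (0,1,1,0), (1,0,0,1), (1,0,1,0). Reading each as a conjunction of literals (¬a·b·c·¬d, a·¬b·¬c·d, a·¬b·c·¬d) and taking the OR gives the canonical DNF.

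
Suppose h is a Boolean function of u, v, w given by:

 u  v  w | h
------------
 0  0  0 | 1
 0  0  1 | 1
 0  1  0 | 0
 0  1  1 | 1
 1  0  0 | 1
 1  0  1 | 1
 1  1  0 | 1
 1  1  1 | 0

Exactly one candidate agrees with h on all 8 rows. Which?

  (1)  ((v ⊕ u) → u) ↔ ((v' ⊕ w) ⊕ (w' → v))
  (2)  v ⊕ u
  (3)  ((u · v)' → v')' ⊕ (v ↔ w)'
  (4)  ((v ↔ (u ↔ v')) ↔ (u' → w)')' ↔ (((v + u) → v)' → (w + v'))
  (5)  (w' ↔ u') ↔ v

(2) fails at (0,0,0): the formula yields 0, h is 1.
(3) fails at (0,0,0): the formula yields 0, h is 1.
(4) fails at (0,0,0): the formula yields 0, h is 1.
(5) fails at (0,0,0): the formula yields 0, h is 1.
That leaves (1). Evaluating it on every row reproduces the table of h exactly.

1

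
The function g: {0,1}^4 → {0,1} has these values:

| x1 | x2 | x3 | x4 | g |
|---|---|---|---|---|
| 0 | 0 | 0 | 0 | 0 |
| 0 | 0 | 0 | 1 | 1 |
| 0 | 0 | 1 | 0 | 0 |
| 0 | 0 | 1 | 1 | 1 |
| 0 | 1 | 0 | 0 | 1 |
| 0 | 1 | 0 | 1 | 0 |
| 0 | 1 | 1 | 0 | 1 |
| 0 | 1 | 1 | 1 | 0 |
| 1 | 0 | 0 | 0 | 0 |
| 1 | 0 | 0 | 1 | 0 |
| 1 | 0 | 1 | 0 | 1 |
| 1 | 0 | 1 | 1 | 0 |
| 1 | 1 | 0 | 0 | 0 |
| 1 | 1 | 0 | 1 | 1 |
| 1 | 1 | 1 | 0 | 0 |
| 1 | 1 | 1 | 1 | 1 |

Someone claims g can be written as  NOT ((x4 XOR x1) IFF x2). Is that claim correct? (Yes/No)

No

Evaluate NOT ((x4 XOR x1) IFF x2) on each row and compare to g:
  x1=0, x2=0, x3=0, x4=0: formula gives 0, g = 0 ✓
  x1=0, x2=0, x3=0, x4=1: formula gives 1, g = 1 ✓
  x1=0, x2=0, x3=1, x4=0: formula gives 0, g = 0 ✓
  x1=0, x2=0, x3=1, x4=1: formula gives 1, g = 1 ✓
  …
  x1=1, x2=0, x3=0, x4=0: formula gives 1, but g = 0 ✗
Row (1,0,0,0) is a counterexample, so the formula is not equivalent to g.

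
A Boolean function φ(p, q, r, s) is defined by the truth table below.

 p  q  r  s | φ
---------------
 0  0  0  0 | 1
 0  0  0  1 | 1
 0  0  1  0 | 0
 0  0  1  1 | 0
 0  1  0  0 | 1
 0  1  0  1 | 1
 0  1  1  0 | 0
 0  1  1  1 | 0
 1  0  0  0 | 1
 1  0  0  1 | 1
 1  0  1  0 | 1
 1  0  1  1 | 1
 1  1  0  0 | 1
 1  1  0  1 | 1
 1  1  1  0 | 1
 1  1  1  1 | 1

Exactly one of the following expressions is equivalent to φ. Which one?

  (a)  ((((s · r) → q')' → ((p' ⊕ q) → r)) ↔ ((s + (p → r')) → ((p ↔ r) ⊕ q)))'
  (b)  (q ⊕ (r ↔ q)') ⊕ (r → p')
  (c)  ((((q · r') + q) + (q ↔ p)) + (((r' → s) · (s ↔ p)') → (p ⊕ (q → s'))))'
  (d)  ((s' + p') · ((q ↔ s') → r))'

b

(a) fails at (0,0,0,0): the formula yields 0, φ is 1.
(c) fails at (0,0,0,0): the formula yields 0, φ is 1.
(d) fails at (0,0,0,0): the formula yields 0, φ is 1.
That leaves (b). Evaluating it on every row reproduces the table of φ exactly.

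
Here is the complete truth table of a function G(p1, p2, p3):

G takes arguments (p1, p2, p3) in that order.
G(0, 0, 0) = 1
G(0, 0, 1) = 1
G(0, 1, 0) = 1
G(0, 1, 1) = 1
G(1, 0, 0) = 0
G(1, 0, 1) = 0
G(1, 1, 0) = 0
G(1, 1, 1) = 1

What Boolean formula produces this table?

The 0-rows are (1,0,0), (1,0,1), (1,1,0). Take each as a conjunction (p1·¬p2·¬p3, p1·¬p2·p3, p1·p2·¬p3), form their disjunction, and complement — that gives a formula that is 1 everywhere G is.

G(p1, p2, p3) = ~((((p1 & ~p2) & ~p3) | ((p1 & ~p2) & p3)) | ((p1 & p2) & ~p3))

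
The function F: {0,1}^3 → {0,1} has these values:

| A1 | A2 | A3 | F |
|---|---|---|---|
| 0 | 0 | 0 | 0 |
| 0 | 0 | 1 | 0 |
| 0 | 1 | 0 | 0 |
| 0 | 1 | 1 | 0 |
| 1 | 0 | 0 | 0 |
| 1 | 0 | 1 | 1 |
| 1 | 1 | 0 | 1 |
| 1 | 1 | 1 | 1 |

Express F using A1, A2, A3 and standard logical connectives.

The 1-rows are (1,0,1), (1,1,0), (1,1,1). Each contributes one minterm — A1·¬A2·A3; A1·A2·¬A3; A1·A2·A3 — and their disjunction is a sum-of-products form of F.

F(A1, A2, A3) = (((A1 AND NOT A2) AND A3) OR ((A1 AND A2) AND NOT A3)) OR ((A1 AND A2) AND A3)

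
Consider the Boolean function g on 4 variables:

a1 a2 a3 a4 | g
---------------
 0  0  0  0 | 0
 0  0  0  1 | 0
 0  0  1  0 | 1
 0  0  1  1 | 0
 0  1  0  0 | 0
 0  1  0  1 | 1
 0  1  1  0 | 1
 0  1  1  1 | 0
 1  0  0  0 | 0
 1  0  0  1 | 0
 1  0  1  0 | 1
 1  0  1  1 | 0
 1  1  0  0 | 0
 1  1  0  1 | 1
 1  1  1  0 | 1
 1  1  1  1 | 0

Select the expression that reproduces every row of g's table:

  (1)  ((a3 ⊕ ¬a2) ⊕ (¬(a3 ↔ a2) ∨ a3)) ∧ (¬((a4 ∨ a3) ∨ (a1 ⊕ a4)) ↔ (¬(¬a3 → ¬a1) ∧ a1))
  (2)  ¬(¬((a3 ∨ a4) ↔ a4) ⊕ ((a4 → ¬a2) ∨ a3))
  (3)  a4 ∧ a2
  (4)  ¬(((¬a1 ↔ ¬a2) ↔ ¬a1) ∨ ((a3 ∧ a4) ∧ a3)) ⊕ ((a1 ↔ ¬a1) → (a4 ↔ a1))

2

(1) fails at (0,0,0,1): the formula yields 1, g is 0.
(3) fails at (0,0,1,0): the formula yields 0, g is 1.
(4) fails at (0,0,0,0): the formula yields 1, g is 0.
Only (2) survives; checking it on all 16 rows confirms it matches g.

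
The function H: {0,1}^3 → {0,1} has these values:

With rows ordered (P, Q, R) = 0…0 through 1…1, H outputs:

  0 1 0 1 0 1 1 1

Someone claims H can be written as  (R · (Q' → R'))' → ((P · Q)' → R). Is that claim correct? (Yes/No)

Yes

Test each input against both H and the formula:
  P=0, Q=0, R=0: formula gives 0, H = 0 ✓
  P=0, Q=0, R=1: formula gives 1, H = 1 ✓
  P=0, Q=1, R=0: formula gives 0, H = 0 ✓
  P=0, Q=1, R=1: formula gives 1, H = 1 ✓
  P=1, Q=0, R=0: formula gives 0, H = 0 ✓
  …and likewise for the remaining 3 rows.
Every row agrees, so the formula is equivalent.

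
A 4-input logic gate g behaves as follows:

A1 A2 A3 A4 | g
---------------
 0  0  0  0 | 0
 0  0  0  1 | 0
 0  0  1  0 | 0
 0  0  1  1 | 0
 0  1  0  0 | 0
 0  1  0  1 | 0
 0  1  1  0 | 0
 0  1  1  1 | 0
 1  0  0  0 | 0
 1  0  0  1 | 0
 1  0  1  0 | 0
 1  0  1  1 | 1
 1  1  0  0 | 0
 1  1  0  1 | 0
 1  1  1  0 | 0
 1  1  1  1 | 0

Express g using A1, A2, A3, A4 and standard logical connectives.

g is 1 on exactly one input, (1,0,1,1), whose minterm is A1·¬A2·A3·A4. So g is just that conjunction.

g(A1, A2, A3, A4) = ((A1 · A2') · A3) · A4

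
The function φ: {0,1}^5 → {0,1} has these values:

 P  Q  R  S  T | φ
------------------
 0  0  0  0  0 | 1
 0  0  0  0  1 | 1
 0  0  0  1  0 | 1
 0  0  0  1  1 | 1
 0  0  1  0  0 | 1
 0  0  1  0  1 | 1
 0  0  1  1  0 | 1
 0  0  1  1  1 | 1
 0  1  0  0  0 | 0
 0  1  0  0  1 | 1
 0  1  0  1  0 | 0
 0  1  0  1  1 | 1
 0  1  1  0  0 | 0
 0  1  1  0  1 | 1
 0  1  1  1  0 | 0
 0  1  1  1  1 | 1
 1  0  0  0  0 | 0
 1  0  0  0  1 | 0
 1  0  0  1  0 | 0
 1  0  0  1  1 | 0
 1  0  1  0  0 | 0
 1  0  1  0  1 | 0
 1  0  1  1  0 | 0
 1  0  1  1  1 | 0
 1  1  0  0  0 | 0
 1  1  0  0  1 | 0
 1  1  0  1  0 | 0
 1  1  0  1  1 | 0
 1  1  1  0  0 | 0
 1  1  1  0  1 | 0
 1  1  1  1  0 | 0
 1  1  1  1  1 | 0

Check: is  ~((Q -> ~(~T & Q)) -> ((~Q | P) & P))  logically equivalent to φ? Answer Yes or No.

Yes

Test each input against both φ and the formula:
  P=0, Q=0, R=0, S=0, T=0: formula gives 1, φ = 1 ✓
  P=0, Q=0, R=0, S=0, T=1: formula gives 1, φ = 1 ✓
  P=0, Q=0, R=0, S=1, T=0: formula gives 1, φ = 1 ✓
  P=0, Q=0, R=0, S=1, T=1: formula gives 1, φ = 1 ✓
  … (the remaining 28 rows also agree.)
No disagreement on any input; they are logically equivalent.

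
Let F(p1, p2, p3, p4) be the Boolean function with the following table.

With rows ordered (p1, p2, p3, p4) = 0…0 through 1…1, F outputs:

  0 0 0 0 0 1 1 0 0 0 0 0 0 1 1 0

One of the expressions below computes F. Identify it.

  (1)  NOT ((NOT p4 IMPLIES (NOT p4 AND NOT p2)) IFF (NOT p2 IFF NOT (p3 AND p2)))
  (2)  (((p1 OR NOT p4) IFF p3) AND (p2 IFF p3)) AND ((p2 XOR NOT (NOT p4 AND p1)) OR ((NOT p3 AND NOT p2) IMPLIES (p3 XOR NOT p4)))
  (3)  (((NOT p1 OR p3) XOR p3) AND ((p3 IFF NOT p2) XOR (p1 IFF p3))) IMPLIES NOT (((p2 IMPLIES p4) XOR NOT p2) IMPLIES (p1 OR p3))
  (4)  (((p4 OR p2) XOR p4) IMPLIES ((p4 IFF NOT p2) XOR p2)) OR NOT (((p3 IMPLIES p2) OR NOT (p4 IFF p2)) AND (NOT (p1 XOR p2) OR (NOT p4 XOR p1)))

1

(2) disagrees with F on (0,0,0,1) (formula → 1, table → 0); rule it out.
(3) disagrees with F on (0,0,1,0) (formula → 1, table → 0); rule it out.
(4) disagrees with F on (0,0,0,0) (formula → 1, table → 0); rule it out.
(1) is the remaining candidate, and it agrees with F on all 16 inputs.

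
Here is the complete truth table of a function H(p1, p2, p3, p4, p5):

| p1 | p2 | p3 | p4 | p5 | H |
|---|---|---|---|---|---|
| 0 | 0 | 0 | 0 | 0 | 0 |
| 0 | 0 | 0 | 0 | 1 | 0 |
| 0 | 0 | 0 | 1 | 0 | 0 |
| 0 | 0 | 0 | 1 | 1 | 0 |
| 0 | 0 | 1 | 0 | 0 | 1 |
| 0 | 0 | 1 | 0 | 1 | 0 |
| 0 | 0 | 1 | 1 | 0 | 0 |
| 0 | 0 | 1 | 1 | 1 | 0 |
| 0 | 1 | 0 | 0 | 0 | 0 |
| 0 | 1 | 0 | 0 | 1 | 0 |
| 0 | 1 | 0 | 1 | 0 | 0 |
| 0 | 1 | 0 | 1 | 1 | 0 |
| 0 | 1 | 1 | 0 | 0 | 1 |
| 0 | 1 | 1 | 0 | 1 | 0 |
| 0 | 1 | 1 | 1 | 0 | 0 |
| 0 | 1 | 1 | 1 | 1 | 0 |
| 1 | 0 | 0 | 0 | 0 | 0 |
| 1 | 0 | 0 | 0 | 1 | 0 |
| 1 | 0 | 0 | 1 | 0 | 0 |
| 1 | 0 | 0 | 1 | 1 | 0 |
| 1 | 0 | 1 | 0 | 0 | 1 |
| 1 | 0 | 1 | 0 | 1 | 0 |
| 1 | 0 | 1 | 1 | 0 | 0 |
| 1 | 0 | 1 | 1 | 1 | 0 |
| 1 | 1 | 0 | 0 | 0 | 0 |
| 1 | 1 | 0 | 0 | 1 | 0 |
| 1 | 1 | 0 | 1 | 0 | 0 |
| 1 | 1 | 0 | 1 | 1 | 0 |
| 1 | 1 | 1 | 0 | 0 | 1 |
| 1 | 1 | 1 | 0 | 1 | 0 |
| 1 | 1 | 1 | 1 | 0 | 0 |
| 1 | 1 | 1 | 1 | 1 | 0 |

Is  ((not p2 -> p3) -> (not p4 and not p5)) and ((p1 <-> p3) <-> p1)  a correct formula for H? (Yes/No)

Test each input against both H and the formula:
  p1=0, p2=0, p3=0, p4=0, p5=0: formula gives 0, H = 0 ✓
  p1=0, p2=0, p3=0, p4=0, p5=1: formula gives 0, H = 0 ✓
  p1=0, p2=0, p3=0, p4=1, p5=0: formula gives 0, H = 0 ✓
  p1=0, p2=0, p3=0, p4=1, p5=1: formula gives 0, H = 0 ✓
  …and likewise for the remaining 28 rows.
All 32 rows match — the expression computes H exactly.

Yes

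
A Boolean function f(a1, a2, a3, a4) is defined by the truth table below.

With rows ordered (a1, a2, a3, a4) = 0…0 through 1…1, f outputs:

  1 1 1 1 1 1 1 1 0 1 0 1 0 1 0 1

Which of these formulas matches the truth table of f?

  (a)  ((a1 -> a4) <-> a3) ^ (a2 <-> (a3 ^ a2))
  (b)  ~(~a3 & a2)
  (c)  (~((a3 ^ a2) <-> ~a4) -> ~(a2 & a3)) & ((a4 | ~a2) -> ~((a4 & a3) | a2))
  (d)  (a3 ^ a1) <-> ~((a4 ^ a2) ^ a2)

(b): at (0,1,0,0) it gives 0, but f = 1 — eliminated.
(c): at (0,0,1,1) it gives 0, but f = 1 — eliminated.
(d): at (0,0,0,0) it gives 0, but f = 1 — eliminated.
That leaves (a). Evaluating it on every row reproduces the table of f exactly.

a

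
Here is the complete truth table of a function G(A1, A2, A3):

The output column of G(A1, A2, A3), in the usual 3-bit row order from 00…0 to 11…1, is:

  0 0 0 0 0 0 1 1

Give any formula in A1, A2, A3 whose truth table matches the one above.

Collect the rows where G=1 — (1,1,0), (1,1,1) — and write one minterm per row: A1·A2·¬A3, A1·A2·A3. Their union (logical OR) reproduces the table exactly.

G(A1, A2, A3) = ((A1 AND A2) AND NOT A3) OR ((A1 AND A2) AND A3)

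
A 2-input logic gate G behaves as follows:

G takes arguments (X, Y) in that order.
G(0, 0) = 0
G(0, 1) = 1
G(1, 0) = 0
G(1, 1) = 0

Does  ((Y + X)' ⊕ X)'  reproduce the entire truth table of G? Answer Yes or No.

Yes

Evaluate ((Y + X)' ⊕ X)' on each row and compare to G:
  X=0, Y=0: formula gives 0, G = 0 ✓
  X=0, Y=1: formula gives 1, G = 1 ✓
  X=1, Y=0: formula gives 0, G = 0 ✓
  X=1, Y=1: formula gives 0, G = 0 ✓
Every row agrees, so the formula is equivalent.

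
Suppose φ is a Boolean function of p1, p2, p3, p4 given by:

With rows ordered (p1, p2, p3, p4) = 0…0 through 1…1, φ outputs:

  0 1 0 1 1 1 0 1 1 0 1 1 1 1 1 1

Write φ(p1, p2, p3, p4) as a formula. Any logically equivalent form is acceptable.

φ(p1, p2, p3, p4) = ~((((((~p1 & ~p2) & ~p3) & ~p4) | (((~p1 & ~p2) & p3) & ~p4)) | (((~p1 & p2) & p3) & ~p4)) | (((p1 & ~p2) & ~p3) & p4))

There are just 4 zero rows: (0,0,0,0), (0,0,1,0), (0,1,1,0), (1,0,0,1). Their minterms are ¬p1·¬p2·¬p3·¬p4, ¬p1·¬p2·p3·¬p4, ¬p1·p2·p3·¬p4, p1·¬p2·¬p3·p4; the OR of those covers precisely the 0-outputs, and negating it yields φ.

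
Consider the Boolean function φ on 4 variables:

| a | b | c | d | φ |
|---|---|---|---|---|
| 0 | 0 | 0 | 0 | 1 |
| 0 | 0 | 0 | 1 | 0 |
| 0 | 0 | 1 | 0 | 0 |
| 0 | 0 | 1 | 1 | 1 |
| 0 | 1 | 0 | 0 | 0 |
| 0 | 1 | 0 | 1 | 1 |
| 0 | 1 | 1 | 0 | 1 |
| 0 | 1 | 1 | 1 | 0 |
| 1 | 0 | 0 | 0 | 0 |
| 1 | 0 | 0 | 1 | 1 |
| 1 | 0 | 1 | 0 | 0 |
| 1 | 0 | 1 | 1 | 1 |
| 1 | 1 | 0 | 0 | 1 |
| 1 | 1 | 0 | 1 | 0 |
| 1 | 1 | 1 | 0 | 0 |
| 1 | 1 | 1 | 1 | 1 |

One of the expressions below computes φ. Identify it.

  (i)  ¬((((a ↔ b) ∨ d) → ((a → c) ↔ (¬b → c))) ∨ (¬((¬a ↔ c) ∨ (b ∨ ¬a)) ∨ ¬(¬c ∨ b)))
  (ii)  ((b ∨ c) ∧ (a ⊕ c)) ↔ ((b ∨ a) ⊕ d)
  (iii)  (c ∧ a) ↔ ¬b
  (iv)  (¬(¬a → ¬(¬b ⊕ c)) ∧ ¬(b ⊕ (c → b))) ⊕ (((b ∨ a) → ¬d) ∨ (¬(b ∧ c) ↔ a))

(i) fails at (0,0,0,1): the formula yields 1, φ is 0.
(iii) fails at (0,0,0,0): the formula yields 0, φ is 1.
(iv) fails at (0,0,0,1): the formula yields 1, φ is 0.
(ii) is the remaining candidate, and it agrees with φ on all 16 inputs.

ii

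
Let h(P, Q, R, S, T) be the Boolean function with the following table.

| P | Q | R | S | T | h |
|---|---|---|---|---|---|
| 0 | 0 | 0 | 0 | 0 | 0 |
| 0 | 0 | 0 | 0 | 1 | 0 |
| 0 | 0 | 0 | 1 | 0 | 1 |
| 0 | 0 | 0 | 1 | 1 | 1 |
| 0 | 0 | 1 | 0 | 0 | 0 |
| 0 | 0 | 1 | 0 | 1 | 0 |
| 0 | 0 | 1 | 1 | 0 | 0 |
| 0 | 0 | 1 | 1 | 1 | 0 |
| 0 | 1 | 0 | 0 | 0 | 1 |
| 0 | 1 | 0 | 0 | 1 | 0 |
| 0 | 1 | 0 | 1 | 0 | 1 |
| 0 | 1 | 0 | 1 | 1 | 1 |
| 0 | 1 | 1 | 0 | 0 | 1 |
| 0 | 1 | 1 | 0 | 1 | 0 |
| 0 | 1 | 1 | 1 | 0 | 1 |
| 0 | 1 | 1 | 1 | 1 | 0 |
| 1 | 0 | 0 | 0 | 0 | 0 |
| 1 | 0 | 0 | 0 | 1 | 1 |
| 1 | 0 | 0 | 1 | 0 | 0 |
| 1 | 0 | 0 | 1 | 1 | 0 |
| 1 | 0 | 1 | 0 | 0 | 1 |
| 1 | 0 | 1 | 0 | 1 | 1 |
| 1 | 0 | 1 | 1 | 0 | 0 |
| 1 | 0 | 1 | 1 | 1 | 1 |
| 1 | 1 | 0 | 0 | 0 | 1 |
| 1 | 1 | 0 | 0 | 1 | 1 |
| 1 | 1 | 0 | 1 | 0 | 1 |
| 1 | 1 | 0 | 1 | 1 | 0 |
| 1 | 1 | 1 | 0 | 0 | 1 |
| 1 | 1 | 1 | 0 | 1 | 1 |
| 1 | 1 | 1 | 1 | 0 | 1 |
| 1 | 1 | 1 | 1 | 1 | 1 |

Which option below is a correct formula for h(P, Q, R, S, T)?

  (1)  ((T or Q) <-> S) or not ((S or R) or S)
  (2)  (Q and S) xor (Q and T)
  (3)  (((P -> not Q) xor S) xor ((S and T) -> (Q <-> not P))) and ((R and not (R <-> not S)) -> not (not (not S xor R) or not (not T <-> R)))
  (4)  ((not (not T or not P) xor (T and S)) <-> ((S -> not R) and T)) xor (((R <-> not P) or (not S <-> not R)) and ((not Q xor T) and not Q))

(1) fails at (0,0,0,0,0): the formula yields 1, h is 0.
(2) fails at (0,0,0,1,0): the formula yields 0, h is 1.
(3) fails at (0,0,0,1,1): the formula yields 0, h is 1.
That leaves (4). Evaluating it on every row reproduces the table of h exactly.

4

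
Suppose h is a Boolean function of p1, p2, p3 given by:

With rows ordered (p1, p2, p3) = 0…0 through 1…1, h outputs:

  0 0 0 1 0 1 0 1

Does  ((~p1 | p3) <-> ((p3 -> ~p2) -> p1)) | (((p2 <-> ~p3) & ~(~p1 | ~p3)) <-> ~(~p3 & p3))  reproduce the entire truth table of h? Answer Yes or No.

Evaluate ((~p1 | p3) <-> ((p3 -> ~p2) -> p1)) | (((p2 <-> ~p3) & ~(~p1 | ~p3)) <-> ~(~p3 & p3)) on each row and compare to h:
  p1=0, p2=0, p3=0: formula gives 0, h = 0 ✓
  p1=0, p2=0, p3=1: formula gives 0, h = 0 ✓
  p1=0, p2=1, p3=0: formula gives 0, h = 0 ✓
  p1=0, p2=1, p3=1: formula gives 1, h = 1 ✓
  p1=1, p2=0, p3=0: formula gives 0, h = 0 ✓
  …and likewise for the remaining 3 rows.
No disagreement on any input; they are logically equivalent.

Yes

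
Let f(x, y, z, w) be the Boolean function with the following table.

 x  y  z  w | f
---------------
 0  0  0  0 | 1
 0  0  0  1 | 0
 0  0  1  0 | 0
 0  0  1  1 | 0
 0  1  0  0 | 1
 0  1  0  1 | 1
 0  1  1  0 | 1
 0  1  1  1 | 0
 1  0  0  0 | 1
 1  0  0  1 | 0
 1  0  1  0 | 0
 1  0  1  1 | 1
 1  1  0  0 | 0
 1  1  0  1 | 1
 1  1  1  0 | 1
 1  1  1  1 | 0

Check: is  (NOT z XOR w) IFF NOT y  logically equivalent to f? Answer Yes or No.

Check the formula against f row by row:
  x=0, y=0, z=0, w=0: formula gives 1, f = 1 ✓
  x=0, y=0, z=0, w=1: formula gives 0, f = 0 ✓
  x=0, y=0, z=1, w=0: formula gives 0, f = 0 ✓
  x=0, y=0, z=1, w=1: formula gives 1, but f = 0 ✗
A single disagreement suffices: at (0,0,1,1) they differ, so the formula does not compute f.

No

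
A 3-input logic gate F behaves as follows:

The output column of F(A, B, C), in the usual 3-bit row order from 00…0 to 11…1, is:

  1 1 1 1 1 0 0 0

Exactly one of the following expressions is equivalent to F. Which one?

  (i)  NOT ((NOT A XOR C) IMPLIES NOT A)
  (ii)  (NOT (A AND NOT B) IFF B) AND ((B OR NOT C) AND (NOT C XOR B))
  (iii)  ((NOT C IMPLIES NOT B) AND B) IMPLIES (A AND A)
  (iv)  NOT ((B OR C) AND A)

iv

(i) disagrees with F on (0,0,0) (formula → 0, table → 1); rule it out.
(ii) disagrees with F on (0,0,0) (formula → 0, table → 1); rule it out.
(iii) disagrees with F on (0,1,1) (formula → 0, table → 1); rule it out.
(iv) is the remaining candidate, and it agrees with F on all 8 inputs.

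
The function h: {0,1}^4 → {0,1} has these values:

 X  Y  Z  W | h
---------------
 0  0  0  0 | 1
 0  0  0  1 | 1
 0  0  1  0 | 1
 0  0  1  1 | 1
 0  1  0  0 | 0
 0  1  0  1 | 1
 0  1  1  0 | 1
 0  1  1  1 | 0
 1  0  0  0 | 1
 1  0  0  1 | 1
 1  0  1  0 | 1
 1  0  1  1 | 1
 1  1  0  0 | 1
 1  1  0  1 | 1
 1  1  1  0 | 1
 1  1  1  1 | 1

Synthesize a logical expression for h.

The 0-rows are (0,1,0,0), (0,1,1,1). Take each as a conjunction (¬X·Y·¬Z·¬W, ¬X·Y·Z·W), form their disjunction, and complement — that gives a formula that is 1 everywhere h is.

h(X, Y, Z, W) = ~((((~X & Y) & ~Z) & ~W) | (((~X & Y) & Z) & W))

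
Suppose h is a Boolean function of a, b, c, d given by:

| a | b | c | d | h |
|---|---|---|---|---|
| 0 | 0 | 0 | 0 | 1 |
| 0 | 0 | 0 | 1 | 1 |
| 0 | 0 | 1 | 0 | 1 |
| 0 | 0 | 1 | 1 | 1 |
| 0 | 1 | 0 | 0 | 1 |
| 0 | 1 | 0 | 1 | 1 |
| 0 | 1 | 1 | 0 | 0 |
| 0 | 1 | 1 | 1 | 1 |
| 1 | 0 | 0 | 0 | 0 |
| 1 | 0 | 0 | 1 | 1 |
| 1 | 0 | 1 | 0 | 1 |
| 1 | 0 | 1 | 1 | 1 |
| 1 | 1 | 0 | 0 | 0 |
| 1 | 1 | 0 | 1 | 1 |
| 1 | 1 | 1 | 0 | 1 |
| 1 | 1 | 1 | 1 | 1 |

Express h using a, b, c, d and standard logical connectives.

There are just 3 zero rows: (0,1,1,0), (1,0,0,0), (1,1,0,0). Their minterms are ¬a·b·c·¬d, a·¬b·¬c·¬d, a·b·¬c·¬d; the OR of those covers precisely the 0-outputs, and negating it yields h.

h(a, b, c, d) = NOT (((((NOT a AND b) AND c) AND NOT d) OR (((a AND NOT b) AND NOT c) AND NOT d)) OR (((a AND b) AND NOT c) AND NOT d))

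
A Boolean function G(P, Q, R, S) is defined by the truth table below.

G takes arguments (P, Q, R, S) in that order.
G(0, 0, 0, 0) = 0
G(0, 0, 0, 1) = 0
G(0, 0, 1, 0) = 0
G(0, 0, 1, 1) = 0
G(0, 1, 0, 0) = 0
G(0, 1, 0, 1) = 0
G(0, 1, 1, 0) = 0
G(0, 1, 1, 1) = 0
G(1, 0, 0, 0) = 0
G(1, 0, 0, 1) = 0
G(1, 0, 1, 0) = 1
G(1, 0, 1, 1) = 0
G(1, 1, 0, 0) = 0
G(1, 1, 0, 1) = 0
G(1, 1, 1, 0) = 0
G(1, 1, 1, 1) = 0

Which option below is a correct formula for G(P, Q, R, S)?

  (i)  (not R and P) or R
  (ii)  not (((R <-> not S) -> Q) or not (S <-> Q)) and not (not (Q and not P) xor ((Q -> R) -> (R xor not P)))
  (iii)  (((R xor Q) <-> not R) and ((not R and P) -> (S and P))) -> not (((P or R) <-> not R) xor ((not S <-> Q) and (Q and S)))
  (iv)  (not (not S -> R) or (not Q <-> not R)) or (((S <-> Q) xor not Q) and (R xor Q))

ii

(i) fails at (0,0,1,0): the formula yields 1, G is 0.
(iii) fails at (0,0,0,0): the formula yields 1, G is 0.
(iv) fails at (0,0,0,0): the formula yields 1, G is 0.
(ii) is the remaining candidate, and it agrees with G on all 16 inputs.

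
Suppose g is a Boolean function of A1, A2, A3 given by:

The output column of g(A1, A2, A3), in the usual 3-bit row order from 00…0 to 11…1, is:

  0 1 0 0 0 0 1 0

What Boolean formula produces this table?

g(A1, A2, A3) = ((¬A1 ∧ ¬A2) ∧ A3) ∨ ((A1 ∧ A2) ∧ ¬A3)

g=1 on 2 inputs: (0,0,1), (1,1,0). Reading each as a conjunction of literals (¬A1·¬A2·A3, A1·A2·¬A3) and taking the OR gives the canonical DNF.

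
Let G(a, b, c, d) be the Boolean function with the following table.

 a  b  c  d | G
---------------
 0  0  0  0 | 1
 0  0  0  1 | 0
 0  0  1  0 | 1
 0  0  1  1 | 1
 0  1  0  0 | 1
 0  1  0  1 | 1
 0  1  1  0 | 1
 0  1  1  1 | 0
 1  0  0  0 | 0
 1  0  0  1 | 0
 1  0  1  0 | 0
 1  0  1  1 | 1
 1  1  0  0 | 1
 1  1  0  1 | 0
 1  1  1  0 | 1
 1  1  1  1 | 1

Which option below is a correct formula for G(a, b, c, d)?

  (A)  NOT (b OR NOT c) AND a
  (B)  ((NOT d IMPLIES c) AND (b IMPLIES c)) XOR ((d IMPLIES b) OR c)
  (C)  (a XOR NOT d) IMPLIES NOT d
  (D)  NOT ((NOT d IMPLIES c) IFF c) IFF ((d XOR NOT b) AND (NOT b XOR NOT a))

D

(A): at (0,0,0,0) it gives 0, but G = 1 — eliminated.
(B): at (0,0,0,1) it gives 1, but G = 0 — eliminated.
(C): at (0,0,0,1) it gives 1, but G = 0 — eliminated.
Only (D) survives; checking it on all 16 rows confirms it matches G.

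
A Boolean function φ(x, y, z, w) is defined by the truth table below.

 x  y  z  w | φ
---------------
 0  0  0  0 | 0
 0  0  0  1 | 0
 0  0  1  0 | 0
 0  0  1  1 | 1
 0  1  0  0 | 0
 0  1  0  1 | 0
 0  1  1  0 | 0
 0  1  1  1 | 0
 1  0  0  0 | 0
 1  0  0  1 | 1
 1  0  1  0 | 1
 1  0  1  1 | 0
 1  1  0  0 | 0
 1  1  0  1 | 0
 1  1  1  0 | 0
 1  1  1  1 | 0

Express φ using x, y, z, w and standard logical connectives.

The 1-rows are (0,0,1,1), (1,0,0,1), (1,0,1,0). Each contributes one minterm — ¬x·¬y·z·w; x·¬y·¬z·w; x·¬y·z·¬w — and their disjunction is a sum-of-products form of φ.

φ(x, y, z, w) = ((((not x and not y) and z) and w) or (((x and not y) and not z) and w)) or (((x and not y) and z) and not w)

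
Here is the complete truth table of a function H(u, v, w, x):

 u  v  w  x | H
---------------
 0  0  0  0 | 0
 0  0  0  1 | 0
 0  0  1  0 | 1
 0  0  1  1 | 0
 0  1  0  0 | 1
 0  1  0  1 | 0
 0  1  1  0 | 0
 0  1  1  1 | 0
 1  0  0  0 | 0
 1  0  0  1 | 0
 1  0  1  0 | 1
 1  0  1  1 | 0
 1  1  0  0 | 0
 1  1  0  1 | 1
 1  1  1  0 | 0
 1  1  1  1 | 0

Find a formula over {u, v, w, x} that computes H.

H(u, v, w, x) = (((((¬u ∧ ¬v) ∧ w) ∧ ¬x) ∨ (((¬u ∧ v) ∧ ¬w) ∧ ¬x)) ∨ (((u ∧ ¬v) ∧ w) ∧ ¬x)) ∨ (((u ∧ v) ∧ ¬w) ∧ x)

H=1 on 4 inputs: (0,0,1,0), (0,1,0,0), (1,0,1,0), (1,1,0,1). Reading each as a conjunction of literals (¬u·¬v·w·¬x, ¬u·v·¬w·¬x, u·¬v·w·¬x, u·v·¬w·x) and taking the OR gives the canonical DNF.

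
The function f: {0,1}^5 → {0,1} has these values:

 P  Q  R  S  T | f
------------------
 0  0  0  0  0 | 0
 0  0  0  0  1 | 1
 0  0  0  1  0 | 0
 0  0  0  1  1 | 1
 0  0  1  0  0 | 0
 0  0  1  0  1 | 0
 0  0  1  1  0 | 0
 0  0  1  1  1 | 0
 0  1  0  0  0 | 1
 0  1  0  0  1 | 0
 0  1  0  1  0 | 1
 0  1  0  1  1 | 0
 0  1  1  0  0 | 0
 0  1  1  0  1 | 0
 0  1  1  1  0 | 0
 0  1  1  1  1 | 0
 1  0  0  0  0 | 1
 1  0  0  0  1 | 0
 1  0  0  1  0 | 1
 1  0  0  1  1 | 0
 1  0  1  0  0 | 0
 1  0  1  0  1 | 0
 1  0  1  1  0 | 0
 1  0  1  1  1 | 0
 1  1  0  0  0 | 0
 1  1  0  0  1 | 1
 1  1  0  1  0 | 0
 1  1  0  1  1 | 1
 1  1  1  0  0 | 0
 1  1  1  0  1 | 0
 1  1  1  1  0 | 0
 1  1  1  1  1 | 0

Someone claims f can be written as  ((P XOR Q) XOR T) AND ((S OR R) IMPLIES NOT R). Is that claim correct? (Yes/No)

Yes

Check the formula against f row by row:
  P=0, Q=0, R=0, S=0, T=0: formula gives 0, f = 0 ✓
  P=0, Q=0, R=0, S=0, T=1: formula gives 1, f = 1 ✓
  P=0, Q=0, R=0, S=1, T=0: formula gives 0, f = 0 ✓
  P=0, Q=0, R=0, S=1, T=1: formula gives 1, f = 1 ✓
  … (the remaining 28 rows also agree.)
No disagreement on any input; they are logically equivalent.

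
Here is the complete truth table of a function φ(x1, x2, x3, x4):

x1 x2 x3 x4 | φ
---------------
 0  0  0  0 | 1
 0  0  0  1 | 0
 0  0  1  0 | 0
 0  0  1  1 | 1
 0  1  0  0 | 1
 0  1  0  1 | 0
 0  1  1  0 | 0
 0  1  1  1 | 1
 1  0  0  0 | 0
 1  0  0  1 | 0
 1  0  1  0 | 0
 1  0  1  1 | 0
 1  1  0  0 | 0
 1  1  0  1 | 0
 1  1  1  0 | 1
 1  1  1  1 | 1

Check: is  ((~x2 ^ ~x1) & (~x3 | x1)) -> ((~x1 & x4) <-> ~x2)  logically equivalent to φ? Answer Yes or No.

No

Evaluate ((~x2 ^ ~x1) & (~x3 | x1)) -> ((~x1 & x4) <-> ~x2) on each row and compare to φ:
  x1=0, x2=0, x3=0, x4=0: formula gives 1, φ = 1 ✓
  x1=0, x2=0, x3=0, x4=1: formula gives 1, but φ = 0 ✗
A single disagreement suffices: at (0,0,0,1) they differ, so the formula does not compute φ.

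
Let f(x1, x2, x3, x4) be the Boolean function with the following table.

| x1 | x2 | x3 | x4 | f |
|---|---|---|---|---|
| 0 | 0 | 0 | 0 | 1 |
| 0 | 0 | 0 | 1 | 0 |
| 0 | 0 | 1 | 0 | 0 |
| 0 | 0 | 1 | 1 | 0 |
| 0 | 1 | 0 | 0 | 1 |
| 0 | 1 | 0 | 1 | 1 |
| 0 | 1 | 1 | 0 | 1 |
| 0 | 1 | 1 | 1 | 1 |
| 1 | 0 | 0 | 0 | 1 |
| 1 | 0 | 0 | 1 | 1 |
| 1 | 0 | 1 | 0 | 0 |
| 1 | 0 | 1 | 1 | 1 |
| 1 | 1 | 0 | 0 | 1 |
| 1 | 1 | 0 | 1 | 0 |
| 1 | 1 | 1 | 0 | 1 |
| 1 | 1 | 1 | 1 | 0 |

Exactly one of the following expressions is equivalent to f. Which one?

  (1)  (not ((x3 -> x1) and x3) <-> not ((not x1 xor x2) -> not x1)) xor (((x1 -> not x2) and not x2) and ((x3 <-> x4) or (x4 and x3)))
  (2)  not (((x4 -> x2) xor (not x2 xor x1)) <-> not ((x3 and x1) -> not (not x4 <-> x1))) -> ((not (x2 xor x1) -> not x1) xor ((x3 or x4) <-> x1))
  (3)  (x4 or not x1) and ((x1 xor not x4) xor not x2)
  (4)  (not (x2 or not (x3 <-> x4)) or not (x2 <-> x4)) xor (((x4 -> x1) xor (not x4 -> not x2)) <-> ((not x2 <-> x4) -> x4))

4

(1) fails at (0,0,1,1): the formula yields 1, f is 0.
(2) fails at (0,0,0,1): the formula yields 1, f is 0.
(3) fails at (0,0,0,0): the formula yields 0, f is 1.
Only (4) survives; checking it on all 16 rows confirms it matches f.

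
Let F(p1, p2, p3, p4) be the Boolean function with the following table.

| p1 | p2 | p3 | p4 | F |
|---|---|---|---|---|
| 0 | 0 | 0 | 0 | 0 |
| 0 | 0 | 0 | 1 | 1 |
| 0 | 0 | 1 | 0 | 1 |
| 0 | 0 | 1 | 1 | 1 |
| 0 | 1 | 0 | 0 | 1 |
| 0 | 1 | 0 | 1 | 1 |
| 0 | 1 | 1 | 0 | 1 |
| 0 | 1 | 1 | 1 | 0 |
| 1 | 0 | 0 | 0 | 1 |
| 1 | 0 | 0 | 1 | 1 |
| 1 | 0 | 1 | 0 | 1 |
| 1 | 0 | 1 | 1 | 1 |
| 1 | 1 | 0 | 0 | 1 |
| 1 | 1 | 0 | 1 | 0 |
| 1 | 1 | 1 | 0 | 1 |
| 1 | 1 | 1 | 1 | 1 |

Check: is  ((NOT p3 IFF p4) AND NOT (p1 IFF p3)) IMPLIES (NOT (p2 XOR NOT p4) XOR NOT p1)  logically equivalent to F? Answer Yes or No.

Evaluate ((NOT p3 IFF p4) AND NOT (p1 IFF p3)) IMPLIES (NOT (p2 XOR NOT p4) XOR NOT p1) on each row and compare to F:
  p1=0, p2=0, p3=0, p4=0: formula gives 1, but F = 0 ✗
Since they disagree at (0,0,0,0), the expression is not a correct formula for F.

No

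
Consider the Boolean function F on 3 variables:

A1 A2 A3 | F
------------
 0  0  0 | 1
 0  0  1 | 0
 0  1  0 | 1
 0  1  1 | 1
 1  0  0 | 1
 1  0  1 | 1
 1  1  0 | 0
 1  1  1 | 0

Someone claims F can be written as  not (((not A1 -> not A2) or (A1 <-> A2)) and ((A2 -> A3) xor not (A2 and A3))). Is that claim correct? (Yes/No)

Evaluate not (((not A1 -> not A2) or (A1 <-> A2)) and ((A2 -> A3) xor not (A2 and A3))) on each row and compare to F:
  A1=0, A2=0, A3=0: formula gives 1, F = 1 ✓
  A1=0, A2=0, A3=1: formula gives 1, but F = 0 ✗
A single disagreement suffices: at (0,0,1) they differ, so the formula does not compute F.

No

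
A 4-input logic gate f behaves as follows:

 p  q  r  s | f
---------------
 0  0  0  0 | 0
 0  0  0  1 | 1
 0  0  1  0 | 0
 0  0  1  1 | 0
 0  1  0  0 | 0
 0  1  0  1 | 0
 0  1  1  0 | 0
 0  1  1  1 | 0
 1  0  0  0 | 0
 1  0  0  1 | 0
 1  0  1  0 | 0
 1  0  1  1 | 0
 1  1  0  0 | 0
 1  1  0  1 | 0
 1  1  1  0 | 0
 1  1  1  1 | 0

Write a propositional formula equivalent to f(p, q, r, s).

Only row (0,0,0,1) gives 1. That row's minterm ¬p·¬q·¬r·s is f directly.

f(p, q, r, s) = ((¬p ∧ ¬q) ∧ ¬r) ∧ s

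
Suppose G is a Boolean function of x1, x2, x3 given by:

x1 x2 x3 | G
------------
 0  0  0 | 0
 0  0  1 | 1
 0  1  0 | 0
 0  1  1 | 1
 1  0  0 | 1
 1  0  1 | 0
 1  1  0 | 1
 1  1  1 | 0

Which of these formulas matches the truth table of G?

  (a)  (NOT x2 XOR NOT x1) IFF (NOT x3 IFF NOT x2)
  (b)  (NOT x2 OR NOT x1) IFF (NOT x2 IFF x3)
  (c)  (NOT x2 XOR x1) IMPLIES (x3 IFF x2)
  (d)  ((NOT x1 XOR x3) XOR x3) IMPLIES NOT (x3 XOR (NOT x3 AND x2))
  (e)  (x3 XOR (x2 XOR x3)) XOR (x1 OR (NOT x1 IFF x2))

a

(b) fails at (0,1,0): the formula yields 1, G is 0.
(c) fails at (0,0,0): the formula yields 1, G is 0.
(d) fails at (0,0,0): the formula yields 1, G is 0.
(e) fails at (0,0,1): the formula yields 0, G is 1.
Only (a) survives; checking it on all 8 rows confirms it matches G.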